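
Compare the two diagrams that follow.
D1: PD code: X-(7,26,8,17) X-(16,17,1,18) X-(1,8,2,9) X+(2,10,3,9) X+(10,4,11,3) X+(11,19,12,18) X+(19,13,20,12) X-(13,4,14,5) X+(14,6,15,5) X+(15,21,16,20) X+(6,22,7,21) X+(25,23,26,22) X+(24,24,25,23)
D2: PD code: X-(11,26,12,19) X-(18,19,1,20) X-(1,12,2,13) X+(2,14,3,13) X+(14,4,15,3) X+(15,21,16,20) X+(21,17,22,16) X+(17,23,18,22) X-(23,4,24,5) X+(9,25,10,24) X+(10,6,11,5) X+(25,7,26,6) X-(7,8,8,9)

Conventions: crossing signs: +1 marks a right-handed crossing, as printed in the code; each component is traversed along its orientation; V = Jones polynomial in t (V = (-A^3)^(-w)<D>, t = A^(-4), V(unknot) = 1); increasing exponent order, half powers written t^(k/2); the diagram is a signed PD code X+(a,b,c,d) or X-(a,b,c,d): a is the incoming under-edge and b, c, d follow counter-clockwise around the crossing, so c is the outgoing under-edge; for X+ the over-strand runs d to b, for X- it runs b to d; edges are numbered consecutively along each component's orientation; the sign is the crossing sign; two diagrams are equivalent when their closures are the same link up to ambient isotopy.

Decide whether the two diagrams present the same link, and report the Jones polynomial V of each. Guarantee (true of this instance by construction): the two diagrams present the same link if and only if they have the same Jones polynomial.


same link: yes
V(D1) = -t^(1/2) - t^(5/2)  [13 crossings, <D> = A^5 + A^13, w = +5]
D2 (bracket A^-1 + A^7; 13 crossings at w = +3): V = -t^(1/2) - t^(5/2)
note: from 13 to 13 crossings by R-moves: one link, two diagrams


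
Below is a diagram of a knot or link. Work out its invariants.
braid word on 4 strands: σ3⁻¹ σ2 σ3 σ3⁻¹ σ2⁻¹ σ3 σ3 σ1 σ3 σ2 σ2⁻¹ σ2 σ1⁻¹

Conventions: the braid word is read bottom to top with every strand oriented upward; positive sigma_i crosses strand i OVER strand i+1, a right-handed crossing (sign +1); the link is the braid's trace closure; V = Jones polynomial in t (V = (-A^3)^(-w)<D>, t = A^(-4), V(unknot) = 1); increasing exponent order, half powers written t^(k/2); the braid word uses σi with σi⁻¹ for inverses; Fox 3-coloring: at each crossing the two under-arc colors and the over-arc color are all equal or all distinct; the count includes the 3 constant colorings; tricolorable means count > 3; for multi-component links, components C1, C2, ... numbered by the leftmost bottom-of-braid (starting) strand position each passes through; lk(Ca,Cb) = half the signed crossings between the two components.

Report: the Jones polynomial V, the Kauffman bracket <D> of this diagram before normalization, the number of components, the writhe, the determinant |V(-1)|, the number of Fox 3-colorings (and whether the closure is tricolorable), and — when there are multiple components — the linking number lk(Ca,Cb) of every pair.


Jones polynomial: V(t) = 1 + t + t^2 + t^3
<D> = -A^-3 - A - A^5 - A^9; writhe +3
components 3, writhe +3 (13 crossings)
linking number lk(C1,C2) = 0
lk(C1,C3): +1
lk(C2,C3) = 0
3-colorings: 9 of 3^13, det 0 — tricolorable
note: the span of V is 3, within the link bound 13 + 3 - 1


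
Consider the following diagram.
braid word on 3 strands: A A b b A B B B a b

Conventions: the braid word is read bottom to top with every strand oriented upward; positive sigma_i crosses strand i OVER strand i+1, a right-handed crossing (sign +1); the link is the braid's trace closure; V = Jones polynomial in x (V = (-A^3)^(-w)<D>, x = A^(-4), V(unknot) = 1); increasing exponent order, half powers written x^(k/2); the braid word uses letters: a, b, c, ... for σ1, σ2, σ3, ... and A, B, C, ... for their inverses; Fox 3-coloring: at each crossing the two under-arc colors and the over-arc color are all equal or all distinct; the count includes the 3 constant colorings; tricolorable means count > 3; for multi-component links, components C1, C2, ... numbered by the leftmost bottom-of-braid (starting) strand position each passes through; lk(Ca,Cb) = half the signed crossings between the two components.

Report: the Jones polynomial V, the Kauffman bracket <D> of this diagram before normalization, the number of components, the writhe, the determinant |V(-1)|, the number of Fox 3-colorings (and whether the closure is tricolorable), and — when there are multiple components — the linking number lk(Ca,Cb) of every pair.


Jones polynomial: V(x) = -x^-6 + x^-5 - 2x^-4 + 3x^-3 - 2x^-2 + 3x^-1 - 1 + x - x^2
<D> = -A^-14 + A^-10 - A^-6 + 3A^-2 - 2A^2 + 3A^6 - 2A^10 + A^14 - A^18; writhe -2
components 1, writhe -2 (10 crossings)
3-colorings: 9 of 3^10, det 15 — tricolorable
note: |V(-1)| = 15: so tricolorable, since 3 divides 15


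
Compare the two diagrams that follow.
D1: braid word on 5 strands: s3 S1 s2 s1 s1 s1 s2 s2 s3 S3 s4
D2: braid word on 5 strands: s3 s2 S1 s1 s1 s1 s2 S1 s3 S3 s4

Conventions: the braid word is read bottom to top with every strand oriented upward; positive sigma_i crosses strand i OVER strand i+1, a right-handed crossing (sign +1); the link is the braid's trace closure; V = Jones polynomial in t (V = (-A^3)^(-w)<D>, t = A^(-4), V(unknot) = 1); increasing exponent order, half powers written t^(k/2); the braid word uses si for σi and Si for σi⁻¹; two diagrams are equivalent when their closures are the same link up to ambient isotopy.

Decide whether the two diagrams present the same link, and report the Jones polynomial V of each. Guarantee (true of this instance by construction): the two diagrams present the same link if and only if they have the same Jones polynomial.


same link: no
V(D1) = -t^(3/2) + t^(5/2) - 3t^(7/2) + 2t^(9/2) - 2t^(11/2) + 2t^(13/2) - t^(15/2)  [11 crossings, <D> = A^-9 - 2A^-5 + 2A^-1 - 2A^3 + 3A^7 - A^11 + A^15, w = +7]
D2 (bracket A^-3 + A^5 - A^9 + A^13; 11 crossings at w = +5): V = -t^(1/2) + t^(3/2) - t^(5/2) - t^(9/2)
note: comparing 2 Jones polynomials yields 2 groups


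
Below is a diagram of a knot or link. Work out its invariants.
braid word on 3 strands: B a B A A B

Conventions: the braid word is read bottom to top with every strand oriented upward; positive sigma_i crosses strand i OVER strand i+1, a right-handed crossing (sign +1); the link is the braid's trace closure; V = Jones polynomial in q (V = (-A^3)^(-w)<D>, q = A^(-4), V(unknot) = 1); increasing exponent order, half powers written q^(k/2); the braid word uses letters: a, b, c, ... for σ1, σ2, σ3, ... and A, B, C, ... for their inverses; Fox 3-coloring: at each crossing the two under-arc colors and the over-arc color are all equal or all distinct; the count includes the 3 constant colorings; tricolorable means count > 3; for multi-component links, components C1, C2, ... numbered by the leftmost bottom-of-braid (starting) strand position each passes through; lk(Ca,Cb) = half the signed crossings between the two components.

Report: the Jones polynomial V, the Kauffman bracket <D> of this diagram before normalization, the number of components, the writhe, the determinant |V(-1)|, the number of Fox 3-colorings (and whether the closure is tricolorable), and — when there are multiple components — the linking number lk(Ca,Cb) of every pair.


Jones polynomial: V(q) = -q^-6 + q^-5 - q^-4 + 2q^-3 - q^-2 + q^-1
<D> = A^-8 - A^-4 + 2 - A^4 + A^8 - A^12; writhe -4
components 1, writhe -4 (6 crossings)
3-colorings: 3 of 3^6, det 7 — not tricolorable
note: the span of V is 5, forcing >= 5 crossings in any diagram


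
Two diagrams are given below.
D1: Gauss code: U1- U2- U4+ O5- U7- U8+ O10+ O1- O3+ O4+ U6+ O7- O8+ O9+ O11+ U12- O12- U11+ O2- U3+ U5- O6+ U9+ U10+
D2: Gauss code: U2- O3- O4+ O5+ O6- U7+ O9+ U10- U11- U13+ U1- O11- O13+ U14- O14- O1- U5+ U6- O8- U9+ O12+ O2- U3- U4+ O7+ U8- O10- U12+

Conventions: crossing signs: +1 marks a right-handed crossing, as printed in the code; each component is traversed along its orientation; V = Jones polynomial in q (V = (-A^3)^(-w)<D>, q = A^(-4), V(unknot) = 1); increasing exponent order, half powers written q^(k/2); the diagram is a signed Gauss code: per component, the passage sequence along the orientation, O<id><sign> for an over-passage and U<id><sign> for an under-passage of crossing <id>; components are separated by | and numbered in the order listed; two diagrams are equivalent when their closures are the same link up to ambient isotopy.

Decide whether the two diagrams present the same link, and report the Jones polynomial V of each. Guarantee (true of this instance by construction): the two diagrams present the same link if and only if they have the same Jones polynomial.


same link: no
V(D1) = 1  [12 crossings, <D> = A^6, w = +2]
V(D2) = q^-2 - q^-1 + 1 - q + q^2  [14 crossings, <D> = A^-14 - A^-10 + A^-6 - A^-2 + A^2, w = -2]
insight: V(q) takes 2 values over 2 diagrams, fixing the grouping


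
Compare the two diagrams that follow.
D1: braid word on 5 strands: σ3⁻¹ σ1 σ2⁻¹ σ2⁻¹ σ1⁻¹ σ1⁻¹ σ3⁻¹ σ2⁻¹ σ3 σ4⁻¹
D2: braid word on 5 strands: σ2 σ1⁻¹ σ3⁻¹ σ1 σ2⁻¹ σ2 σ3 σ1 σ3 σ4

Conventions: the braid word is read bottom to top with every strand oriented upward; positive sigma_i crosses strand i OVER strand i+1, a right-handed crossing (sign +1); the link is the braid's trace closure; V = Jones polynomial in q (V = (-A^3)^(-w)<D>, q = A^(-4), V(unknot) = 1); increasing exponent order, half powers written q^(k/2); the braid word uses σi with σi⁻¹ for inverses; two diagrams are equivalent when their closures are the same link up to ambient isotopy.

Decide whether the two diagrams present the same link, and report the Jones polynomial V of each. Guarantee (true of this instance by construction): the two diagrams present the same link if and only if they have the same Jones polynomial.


equivalent: no
V(D1) = -q^-6 + q^-5 - q^-4 + 2q^-3 - q^-2 + q^-1  (w -6, c 10, <D> = A^-14 - A^-10 + 2A^-6 - A^-2 + A^2 - A^6)
V(D2) = 1  [10 crossings, <D> = A^12, w = +4]
key observation: 2 values of V(q) split the 2 diagrams


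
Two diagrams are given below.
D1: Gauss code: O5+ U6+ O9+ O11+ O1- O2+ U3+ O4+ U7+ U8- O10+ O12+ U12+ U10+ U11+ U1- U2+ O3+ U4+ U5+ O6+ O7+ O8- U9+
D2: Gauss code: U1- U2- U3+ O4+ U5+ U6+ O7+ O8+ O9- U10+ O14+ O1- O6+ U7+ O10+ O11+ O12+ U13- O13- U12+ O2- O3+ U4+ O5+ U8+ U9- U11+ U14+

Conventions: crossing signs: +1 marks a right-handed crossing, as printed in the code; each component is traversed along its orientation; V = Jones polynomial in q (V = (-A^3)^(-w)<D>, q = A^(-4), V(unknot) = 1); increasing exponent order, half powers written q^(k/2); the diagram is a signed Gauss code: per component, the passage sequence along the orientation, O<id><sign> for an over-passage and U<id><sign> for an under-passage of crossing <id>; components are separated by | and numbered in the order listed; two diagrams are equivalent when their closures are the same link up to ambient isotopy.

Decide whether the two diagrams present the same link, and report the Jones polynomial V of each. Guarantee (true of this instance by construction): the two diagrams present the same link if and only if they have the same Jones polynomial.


equivalent: yes
D1 (bracket A^-8 - 2A^-4 + 1 - 2A^4 + 2A^8 + A^16; 12 crossings at w = +8): V = q^2 + 2q^4 - 2q^5 + q^6 - 2q^7 + q^8
V(D2) = q^2 + 2q^4 - 2q^5 + q^6 - 2q^7 + q^8  [14 crossings, <D> = A^-14 - 2A^-10 + A^-6 - 2A^-2 + 2A^2 + A^10, w = +6]
observation: all 2 diagrams share one V(q), hence one class


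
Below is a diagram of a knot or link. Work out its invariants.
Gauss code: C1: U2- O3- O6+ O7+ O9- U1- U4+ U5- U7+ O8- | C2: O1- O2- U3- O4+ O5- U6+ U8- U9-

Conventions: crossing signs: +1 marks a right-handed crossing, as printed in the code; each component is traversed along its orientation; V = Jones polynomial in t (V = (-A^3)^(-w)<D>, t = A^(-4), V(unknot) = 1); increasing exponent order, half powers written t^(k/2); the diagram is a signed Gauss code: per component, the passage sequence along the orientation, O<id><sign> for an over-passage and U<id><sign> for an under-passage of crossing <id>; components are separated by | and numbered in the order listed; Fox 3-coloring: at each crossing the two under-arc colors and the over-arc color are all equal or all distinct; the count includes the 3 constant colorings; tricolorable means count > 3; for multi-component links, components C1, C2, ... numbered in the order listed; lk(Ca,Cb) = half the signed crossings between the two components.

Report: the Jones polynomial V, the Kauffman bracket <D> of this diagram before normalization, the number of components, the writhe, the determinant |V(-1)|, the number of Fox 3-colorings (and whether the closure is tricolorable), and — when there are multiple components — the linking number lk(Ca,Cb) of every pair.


V(t) = -t^(-9/2) - t^(-5/2) + t^(-3/2) - t^(-1/2)
bracket: A^-7 - A^-3 + A + A^9, w = -3
2 components, writhe -3, over 9 crossings
lk(C1,C2) = -2
det 4, colorings 3 of 3^9 — not tricolorable
observation: w = -3 shifts under R1 moves; the (-A^3)^(3) factor cancels that in V


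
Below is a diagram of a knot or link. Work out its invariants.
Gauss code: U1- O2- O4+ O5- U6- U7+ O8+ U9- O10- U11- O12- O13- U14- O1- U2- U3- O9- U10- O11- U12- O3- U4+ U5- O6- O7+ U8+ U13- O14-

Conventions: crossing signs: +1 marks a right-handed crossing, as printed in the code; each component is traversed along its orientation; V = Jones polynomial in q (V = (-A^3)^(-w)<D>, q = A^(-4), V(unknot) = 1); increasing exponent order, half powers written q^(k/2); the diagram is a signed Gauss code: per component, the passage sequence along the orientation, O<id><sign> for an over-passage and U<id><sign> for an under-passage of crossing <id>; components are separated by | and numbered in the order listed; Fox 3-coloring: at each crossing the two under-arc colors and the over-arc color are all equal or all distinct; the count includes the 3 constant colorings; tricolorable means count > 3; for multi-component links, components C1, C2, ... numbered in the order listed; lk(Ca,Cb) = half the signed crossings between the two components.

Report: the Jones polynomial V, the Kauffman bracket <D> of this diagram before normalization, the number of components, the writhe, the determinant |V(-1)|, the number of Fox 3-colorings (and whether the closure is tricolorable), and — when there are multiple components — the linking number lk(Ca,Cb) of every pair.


Jones polynomial: V(q) = -q^-12 + 2q^-11 - 4q^-10 + 5q^-9 - 5q^-8 + 5q^-7 - 4q^-6 + 3q^-5 - q^-4 + q^-3
<D> = A^-12 - A^-8 + 3A^-4 - 4 + 5A^4 - 5A^8 + 5A^12 - 4A^16 + 2A^20 - A^24; writhe -8
components 1, writhe -8 (14 crossings)
3-colorings: 3 of 3^14, det 31 — not tricolorable
note: w = -8 shifts under R1 moves; the (-A^3)^(8) factor cancels that in V


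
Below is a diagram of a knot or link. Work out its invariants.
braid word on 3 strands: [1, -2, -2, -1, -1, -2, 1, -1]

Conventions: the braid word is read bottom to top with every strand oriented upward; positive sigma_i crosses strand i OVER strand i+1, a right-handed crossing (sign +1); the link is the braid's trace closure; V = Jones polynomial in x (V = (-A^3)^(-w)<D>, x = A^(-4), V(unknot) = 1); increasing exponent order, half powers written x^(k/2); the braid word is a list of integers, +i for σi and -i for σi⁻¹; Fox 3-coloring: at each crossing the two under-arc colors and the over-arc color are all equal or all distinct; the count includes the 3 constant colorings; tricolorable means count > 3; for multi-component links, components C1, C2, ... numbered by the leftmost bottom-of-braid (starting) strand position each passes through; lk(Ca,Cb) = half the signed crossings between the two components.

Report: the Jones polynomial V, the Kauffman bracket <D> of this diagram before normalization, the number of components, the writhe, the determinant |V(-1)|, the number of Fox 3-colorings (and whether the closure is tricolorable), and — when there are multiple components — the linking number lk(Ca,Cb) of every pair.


V(x) = -x^-6 + x^-5 - x^-4 + 2x^-3 - x^-2 + x^-1
bracket: A^-8 - A^-4 + 2 - A^4 + A^8 - A^12, w = -4
1 component, writhe -4, over 8 crossings
det 7, colorings 3 of 3^8 — not tricolorable
observation: w = -4 shifts under R1 moves; the (-A^3)^(4) factor cancels that in V


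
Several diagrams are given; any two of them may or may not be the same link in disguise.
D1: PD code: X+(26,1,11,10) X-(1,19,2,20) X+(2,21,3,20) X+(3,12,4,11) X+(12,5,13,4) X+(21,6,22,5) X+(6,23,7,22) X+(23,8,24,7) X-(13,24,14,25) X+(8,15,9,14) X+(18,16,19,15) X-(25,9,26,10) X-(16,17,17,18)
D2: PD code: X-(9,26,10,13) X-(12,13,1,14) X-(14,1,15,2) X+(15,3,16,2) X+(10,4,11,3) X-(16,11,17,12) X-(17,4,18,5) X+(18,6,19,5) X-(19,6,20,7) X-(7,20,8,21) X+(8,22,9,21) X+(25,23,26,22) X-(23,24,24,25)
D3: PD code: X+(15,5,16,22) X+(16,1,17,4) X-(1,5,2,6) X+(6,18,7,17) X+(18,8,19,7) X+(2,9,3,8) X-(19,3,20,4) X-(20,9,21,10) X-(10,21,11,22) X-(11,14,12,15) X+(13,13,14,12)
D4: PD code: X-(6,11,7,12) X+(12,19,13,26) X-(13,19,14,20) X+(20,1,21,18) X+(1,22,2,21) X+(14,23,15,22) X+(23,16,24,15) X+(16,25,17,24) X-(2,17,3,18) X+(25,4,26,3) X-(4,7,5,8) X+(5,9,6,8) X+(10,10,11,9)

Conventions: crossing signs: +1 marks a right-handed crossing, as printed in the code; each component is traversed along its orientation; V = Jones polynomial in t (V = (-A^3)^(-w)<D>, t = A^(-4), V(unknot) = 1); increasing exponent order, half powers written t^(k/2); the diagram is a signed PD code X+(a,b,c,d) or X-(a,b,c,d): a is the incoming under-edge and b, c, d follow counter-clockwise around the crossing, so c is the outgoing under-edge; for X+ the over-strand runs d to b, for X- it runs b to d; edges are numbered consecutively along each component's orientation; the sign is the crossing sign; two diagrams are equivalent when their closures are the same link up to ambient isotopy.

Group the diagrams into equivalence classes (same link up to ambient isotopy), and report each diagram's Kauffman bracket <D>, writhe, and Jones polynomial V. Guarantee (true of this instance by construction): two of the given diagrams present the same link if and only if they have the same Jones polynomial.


classes: {D1, D4} | {D2} | {D3}
V(D1) = -t^(3/2) + t^(5/2) - 2t^(7/2) + 2t^(9/2) - 2t^(11/2) + t^(13/2) - t^(15/2)  [13 crossings, <D> = A^-15 - A^-11 + 2A^-7 - 2A^-3 + 2A - A^5 + A^9, w = +5]
V(D2) = -t^(-9/2) - t^(-5/2) + t^(-3/2) - t^(-1/2)  [13 crossings, <D> = A^-7 - A^-3 + A + A^9, w = -3]
V(D3) = -t^(-3/2) + t^(-1/2) - 2t^(1/2) + t^(3/2) - 2t^(5/2) + t^(7/2)  (w +1, c 11, <D> = -A^-11 + 2A^-7 - A^-3 + 2A - A^5 + A^9)
D4 (bracket A^-15 - A^-11 + 2A^-7 - 2A^-3 + 2A - A^5 + A^9; 13 crossings at w = +5): V = -t^(3/2) + t^(5/2) - 2t^(7/2) + 2t^(9/2) - 2t^(11/2) + t^(13/2) - t^(15/2)
insight: 3 values of V(t) split the 4 diagrams


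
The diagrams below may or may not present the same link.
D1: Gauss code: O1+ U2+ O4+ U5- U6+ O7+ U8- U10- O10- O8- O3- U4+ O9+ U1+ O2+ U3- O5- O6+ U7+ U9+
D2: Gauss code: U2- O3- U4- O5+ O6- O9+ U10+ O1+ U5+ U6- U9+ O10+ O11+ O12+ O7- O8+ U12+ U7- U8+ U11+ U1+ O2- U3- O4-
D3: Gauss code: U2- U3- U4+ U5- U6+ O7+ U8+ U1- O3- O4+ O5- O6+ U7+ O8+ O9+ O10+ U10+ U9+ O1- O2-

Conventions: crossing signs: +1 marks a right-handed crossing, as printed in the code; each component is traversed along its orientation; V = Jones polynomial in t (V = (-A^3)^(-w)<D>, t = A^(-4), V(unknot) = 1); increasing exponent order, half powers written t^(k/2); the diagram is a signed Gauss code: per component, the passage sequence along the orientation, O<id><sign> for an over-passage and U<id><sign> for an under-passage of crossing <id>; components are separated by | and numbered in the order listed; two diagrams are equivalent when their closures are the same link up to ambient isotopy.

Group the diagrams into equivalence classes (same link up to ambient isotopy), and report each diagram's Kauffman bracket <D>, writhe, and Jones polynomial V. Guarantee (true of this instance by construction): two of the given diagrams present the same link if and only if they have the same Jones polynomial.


equivalence classes: {D1} | {D2} | {D3}
D1 (bracket -A^-10 + A^-6 + A^2; 10 crossings at w = +2): V = t + t^3 - t^4
D2 (bracket -A^-6 + A^-2 - A^2 + 3A^6 - A^10 + A^14 - A^18; 12 crossings at w = +2): V = -t^-3 + t^-2 - t^-1 + 3 - t + t^2 - t^3
V(D3) = 1  [10 crossings, <D> = A^6, w = +2]
key observation: comparing 3 Jones polynomials yields 3 groups


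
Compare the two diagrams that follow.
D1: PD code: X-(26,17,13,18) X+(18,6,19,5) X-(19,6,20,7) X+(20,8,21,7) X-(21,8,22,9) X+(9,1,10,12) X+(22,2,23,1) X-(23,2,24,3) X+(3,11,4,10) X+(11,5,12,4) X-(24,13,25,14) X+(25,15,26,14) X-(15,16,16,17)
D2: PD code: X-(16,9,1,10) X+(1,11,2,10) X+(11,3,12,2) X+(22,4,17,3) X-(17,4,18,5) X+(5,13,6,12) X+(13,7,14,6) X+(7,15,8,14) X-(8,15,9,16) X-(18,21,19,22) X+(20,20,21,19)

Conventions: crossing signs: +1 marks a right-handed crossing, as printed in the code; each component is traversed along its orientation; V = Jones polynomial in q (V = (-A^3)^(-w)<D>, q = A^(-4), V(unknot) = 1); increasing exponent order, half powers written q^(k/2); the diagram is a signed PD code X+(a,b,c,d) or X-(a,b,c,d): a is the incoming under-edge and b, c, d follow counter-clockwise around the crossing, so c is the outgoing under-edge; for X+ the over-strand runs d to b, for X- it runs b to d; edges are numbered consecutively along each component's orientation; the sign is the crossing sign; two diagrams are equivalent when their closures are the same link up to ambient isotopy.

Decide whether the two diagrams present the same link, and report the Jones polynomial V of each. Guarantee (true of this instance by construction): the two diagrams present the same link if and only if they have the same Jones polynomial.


equivalent: yes
D1 (bracket -A^-15 + A^-7 + A^-3 + A; 13 crossings at w = +1): V = -q^(1/2) - q^(3/2) - q^(5/2) + q^(9/2)
D2 (bracket -A^-9 + A^-1 + A^3 + A^7; 11 crossings at w = +3): V = -q^(1/2) - q^(3/2) - q^(5/2) + q^(9/2)
key observation: from 13 to 11 crossings by R-moves: one link, two diagrams


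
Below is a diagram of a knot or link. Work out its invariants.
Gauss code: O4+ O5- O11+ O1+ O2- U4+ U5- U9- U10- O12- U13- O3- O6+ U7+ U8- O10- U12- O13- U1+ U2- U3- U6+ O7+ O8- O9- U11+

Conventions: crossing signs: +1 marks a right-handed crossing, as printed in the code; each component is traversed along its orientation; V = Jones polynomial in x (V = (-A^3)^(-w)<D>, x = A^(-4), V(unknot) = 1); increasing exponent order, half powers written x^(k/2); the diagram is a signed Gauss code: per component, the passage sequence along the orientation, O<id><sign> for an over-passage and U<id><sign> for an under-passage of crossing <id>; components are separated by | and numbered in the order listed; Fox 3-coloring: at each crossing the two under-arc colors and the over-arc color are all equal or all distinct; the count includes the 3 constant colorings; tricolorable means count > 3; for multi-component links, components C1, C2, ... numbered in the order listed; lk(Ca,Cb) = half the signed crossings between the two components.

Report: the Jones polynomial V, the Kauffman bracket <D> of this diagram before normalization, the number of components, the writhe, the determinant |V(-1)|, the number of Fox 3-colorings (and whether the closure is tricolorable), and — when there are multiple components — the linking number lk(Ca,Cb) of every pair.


V(x) = -x^-4 + x^-3 + x^-1
bracket: -A^-5 - A^3 + A^7, w = -3
1 component, writhe -3, over 13 crossings
det 3, colorings 9 of 3^13 — tricolorable
observation: the span of V is 3, forcing >= 3 crossings in any diagram


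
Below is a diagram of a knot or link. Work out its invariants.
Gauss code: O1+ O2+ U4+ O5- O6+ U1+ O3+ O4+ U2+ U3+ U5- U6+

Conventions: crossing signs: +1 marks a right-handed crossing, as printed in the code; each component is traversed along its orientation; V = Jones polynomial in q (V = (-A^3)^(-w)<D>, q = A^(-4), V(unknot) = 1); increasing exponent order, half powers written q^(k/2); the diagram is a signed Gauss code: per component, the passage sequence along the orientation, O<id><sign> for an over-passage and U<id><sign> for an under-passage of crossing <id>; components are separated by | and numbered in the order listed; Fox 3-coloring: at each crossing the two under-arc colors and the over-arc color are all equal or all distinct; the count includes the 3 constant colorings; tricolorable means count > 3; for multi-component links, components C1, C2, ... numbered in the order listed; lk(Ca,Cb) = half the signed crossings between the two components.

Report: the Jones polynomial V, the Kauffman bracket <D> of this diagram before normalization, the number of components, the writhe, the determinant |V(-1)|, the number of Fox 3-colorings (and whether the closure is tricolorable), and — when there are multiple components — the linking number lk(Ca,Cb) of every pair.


V(q) = q + q^3 - q^4
bracket: -A^-4 + 1 + A^8, w = +4
1 component, writhe +4, over 6 crossings
det 3, colorings 9 of 3^6 — tricolorable
observation: det 3 = |V(-1)|; divisible by 3, so tricolorable


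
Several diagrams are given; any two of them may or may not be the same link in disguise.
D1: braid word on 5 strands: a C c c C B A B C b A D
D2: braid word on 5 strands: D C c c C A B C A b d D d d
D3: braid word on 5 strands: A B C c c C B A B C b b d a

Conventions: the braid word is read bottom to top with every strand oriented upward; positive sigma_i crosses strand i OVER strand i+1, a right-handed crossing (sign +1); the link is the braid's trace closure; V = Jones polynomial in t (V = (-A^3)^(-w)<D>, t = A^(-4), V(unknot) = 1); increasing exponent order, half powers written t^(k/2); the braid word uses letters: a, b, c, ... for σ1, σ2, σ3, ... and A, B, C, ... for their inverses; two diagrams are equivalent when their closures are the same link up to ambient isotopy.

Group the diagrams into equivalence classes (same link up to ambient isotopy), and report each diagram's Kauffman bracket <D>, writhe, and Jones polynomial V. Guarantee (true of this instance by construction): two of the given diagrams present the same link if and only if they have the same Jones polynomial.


equivalence classes: {D1, D2, D3}
D1 (bracket A^-12; 12 crossings at w = -4): V = 1
D2 (bracket A^-6; 14 crossings at w = -2): V = 1
V(D3) = 1  [14 crossings, <D> = A^-6, w = -2]
key observation: all 3 diagrams share one V(t), hence one class


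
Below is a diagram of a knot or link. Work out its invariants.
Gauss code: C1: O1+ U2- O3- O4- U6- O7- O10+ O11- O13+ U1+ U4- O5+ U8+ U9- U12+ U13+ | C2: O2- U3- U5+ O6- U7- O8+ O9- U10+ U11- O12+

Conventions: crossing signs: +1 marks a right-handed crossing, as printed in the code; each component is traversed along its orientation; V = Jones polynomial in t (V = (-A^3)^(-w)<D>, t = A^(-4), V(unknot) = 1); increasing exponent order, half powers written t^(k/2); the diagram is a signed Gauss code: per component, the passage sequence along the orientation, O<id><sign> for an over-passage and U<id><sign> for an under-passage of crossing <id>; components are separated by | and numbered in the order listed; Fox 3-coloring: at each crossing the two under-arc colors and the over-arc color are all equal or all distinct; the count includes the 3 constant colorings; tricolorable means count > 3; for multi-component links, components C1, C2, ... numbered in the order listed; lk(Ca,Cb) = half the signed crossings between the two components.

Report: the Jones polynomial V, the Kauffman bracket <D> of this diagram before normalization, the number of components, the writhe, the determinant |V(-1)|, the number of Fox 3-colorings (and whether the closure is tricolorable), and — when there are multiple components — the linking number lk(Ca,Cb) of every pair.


Jones polynomial: V(t) = -t^(-9/2) + 2t^(-7/2) - 3t^(-5/2) + 3t^(-3/2) - 4t^(-1/2) + 2t^(1/2) - 2t^(3/2) + t^(5/2)
<D> = -A^-13 + 2A^-9 - 2A^-5 + 4A^-1 - 3A^3 + 3A^7 - 2A^11 + A^15; writhe -1
components 2, writhe -1 (13 crossings)
linking number lk(C1,C2) = -1
3-colorings: 9 of 3^13, det 18 — tricolorable
note: |V(-1)| = 18: so tricolorable, since 3 divides 18


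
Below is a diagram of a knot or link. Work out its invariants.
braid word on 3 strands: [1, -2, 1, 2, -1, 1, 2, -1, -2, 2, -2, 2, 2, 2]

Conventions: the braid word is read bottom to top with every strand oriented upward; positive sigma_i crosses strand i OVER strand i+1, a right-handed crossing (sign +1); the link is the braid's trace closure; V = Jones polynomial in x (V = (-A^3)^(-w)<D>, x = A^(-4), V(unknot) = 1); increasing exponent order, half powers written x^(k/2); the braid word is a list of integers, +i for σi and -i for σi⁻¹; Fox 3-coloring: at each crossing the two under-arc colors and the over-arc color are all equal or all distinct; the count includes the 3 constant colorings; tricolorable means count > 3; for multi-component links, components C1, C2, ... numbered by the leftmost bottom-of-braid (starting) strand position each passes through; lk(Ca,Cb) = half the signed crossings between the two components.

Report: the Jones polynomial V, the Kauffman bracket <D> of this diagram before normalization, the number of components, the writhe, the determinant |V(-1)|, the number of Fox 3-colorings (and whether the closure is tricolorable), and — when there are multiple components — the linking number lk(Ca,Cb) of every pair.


V = 2x - 2x^2 + 3x^3 - 3x^4 + 2x^5 - 2x^6 + x^7
<D> = A^-16 - 2A^-12 + 2A^-8 - 3A^-4 + 3 - 2A^4 + 2A^8 (w = +4)
1 component over 14 crossings, w = +4
9 Fox colorings among 3^14, |V(-1)| = 15: tricolorable
why: inverse pairs cancel, leaving σ1 σ2⁻¹ σ1 σ2 σ2 σ1⁻¹ σ2 σ2


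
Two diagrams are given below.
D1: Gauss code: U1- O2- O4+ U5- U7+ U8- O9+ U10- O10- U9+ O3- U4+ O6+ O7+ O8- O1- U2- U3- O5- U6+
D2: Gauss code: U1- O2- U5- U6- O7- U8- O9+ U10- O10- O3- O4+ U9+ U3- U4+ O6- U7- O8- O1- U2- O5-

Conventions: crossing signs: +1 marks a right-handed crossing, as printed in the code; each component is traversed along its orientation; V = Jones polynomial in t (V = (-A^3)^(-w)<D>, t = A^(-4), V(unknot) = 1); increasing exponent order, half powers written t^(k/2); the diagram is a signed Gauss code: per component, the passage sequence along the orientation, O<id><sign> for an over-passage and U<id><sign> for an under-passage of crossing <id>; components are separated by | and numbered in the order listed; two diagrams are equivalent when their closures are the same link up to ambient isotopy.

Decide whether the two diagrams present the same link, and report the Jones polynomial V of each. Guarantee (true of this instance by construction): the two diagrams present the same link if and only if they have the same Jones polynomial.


same link: no
V(D1) = 1  [10 crossings, <D> = A^-6, w = -2]
V(D2) = t^-8 - 2t^-7 + t^-6 - 2t^-5 + 2t^-4 + t^-2  (w -6, c 10, <D> = A^-10 + 2A^-2 - 2A^2 + A^6 - 2A^10 + A^14)
note: comparing 2 Jones polynomials yields 2 groups


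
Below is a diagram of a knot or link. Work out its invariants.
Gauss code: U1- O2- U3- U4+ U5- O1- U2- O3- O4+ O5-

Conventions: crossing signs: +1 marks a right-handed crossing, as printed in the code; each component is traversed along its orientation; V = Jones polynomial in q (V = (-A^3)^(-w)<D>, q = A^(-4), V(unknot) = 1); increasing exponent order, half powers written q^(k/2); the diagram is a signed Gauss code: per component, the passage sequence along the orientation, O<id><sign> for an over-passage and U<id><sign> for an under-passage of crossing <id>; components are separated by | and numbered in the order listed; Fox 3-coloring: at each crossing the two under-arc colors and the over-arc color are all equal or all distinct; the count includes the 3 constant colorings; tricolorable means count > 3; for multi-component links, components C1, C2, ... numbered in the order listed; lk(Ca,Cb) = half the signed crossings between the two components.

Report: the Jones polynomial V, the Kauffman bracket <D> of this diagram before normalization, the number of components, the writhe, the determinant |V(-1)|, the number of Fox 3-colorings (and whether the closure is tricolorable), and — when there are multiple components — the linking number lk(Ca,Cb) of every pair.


V(q) = -q^-4 + q^-3 + q^-1
bracket: -A^-5 - A^3 + A^7, w = -3
1 component, writhe -3, over 5 crossings
det 3, colorings 9 of 3^5 — tricolorable
observation: w = -3 (over 5 crossings) is diagram-only; (-A^3)^(3) removes it from V


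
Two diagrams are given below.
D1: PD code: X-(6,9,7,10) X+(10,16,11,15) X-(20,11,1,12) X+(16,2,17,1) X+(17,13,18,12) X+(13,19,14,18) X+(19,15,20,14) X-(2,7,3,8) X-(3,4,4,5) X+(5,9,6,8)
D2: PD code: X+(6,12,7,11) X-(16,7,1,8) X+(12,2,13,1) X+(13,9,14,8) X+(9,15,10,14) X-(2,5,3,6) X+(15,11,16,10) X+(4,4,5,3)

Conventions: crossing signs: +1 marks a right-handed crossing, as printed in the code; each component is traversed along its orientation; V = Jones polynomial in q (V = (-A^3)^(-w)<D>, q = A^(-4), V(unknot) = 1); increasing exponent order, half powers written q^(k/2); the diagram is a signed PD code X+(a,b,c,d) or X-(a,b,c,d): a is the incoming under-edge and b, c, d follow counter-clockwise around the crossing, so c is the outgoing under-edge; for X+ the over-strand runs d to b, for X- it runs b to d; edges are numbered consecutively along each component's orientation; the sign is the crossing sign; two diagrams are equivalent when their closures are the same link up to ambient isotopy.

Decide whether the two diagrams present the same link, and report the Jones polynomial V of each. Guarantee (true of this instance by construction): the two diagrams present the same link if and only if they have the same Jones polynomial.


same link: yes
V(D1) = q - q^2 + 2q^3 - q^4 + q^5 - q^6  [10 crossings, <D> = -A^-18 + A^-14 - A^-10 + 2A^-6 - A^-2 + A^2, w = +2]
V(D2) = q - q^2 + 2q^3 - q^4 + q^5 - q^6  (w +4, c 8, <D> = -A^-12 + A^-8 - A^-4 + 2 - A^4 + A^8)
note: all 2 diagrams share one V(q), hence one class


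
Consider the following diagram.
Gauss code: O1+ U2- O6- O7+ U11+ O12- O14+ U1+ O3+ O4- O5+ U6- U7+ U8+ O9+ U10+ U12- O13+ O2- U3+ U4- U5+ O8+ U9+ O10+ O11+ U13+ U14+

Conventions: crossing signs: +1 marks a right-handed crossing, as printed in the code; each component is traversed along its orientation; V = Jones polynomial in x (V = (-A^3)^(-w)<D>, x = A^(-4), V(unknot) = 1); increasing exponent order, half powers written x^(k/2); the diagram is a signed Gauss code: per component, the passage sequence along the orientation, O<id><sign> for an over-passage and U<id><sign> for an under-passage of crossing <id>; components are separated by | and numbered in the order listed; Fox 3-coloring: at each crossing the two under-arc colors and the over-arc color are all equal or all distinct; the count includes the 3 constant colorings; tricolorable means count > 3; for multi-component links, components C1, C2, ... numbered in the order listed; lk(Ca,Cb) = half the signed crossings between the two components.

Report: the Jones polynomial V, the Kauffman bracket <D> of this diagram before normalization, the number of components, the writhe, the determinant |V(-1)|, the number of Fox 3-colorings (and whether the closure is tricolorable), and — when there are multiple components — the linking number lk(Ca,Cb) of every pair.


V = 2x^2 - 2x^3 + 4x^4 - 5x^5 + 5x^6 - 5x^7 + 3x^8 - 2x^9 + x^10
<D> = A^-22 - 2A^-18 + 3A^-14 - 5A^-10 + 5A^-6 - 5A^-2 + 4A^2 - 2A^6 + 2A^10 (w = +6)
1 component over 14 crossings, w = +6
3 Fox colorings among 3^14, |V(-1)| = 29: not tricolorable
why: the span of V is 8, forcing >= 8 crossings in any diagram


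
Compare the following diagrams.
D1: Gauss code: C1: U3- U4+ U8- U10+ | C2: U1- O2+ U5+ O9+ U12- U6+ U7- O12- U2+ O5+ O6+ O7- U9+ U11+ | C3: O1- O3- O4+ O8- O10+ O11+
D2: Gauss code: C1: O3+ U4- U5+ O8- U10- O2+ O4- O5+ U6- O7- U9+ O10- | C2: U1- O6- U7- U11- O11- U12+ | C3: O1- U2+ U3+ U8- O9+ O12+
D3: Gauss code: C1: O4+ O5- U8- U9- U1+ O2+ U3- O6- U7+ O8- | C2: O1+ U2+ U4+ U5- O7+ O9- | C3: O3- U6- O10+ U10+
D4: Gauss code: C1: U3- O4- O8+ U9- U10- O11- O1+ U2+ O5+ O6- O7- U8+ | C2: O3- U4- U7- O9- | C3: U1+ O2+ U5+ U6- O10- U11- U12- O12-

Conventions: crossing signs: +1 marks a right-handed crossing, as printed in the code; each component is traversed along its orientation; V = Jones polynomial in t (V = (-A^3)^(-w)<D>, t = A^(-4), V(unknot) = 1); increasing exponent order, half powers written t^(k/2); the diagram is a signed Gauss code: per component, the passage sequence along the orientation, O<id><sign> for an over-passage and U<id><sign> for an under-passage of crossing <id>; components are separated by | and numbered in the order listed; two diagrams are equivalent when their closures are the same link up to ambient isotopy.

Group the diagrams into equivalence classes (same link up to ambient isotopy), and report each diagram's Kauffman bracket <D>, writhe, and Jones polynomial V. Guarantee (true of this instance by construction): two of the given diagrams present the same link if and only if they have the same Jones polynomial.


classes: {D1} | {D2, D3} | {D4}
V(D1) = 1 + 2t + 2t^2 + t^3 - t^4 - t^5  [12 crossings, <D> = -A^-14 - A^-10 + A^-6 + 2A^-2 + 2A^2 + A^6, w = +2]
V(D2) = t^-2 + 2 + t^2  [12 crossings, <D> = A^-14 + 2A^-6 + A^2, w = -2]
D3 (bracket A^-8 + 2 + A^8; 10 crossings at w = 0): V = t^-2 + 2 + t^2
V(D4) = t^-5 + t^-4 + t^-3 + 1  [12 crossings, <D> = A^-12 + 1 + A^4 + A^8, w = -4]
note: V(t) takes 3 values over 4 diagrams, fixing the grouping


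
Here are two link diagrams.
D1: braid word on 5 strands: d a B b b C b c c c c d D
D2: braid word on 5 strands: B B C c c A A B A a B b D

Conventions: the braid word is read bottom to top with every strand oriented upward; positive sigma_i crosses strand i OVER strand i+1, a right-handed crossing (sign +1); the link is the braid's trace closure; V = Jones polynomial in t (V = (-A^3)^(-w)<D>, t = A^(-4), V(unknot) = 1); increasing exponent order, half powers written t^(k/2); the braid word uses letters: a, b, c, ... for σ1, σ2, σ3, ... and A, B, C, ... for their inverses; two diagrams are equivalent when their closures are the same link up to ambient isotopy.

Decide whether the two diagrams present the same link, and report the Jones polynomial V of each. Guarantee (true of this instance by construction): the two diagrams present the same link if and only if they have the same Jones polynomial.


equivalent: no
D1 (bracket A^-9 - A^-5 + 2A^-1 - 2A^3 + 2A^7 - A^11 + A^15; 13 crossings at w = +7): V = -t^(3/2) + t^(5/2) - 2t^(7/2) + 2t^(9/2) - 2t^(11/2) + t^(13/2) - t^(15/2)
D2 (bracket A^-9 + 2A^-1 - A^3 + A^7 - A^11; 13 crossings at w = -5): V = t^(-13/2) - t^(-11/2) + t^(-9/2) - 2t^(-7/2) - t^(-3/2)
key observation: 2 classes among 2 diagrams; unequal V(t) rules out equality


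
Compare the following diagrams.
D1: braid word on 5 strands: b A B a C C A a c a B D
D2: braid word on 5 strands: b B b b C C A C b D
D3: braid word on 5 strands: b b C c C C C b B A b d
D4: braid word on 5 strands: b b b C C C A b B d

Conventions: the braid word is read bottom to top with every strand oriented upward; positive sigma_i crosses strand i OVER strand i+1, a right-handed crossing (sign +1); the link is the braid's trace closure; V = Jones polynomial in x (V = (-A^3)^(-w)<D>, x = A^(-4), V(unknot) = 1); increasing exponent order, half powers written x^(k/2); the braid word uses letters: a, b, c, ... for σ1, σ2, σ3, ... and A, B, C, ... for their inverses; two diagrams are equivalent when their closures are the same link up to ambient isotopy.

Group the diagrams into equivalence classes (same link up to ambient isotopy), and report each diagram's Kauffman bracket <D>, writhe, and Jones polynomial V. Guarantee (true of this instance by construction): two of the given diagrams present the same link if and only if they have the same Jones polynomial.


grouping into links: {D1} | {D2, D3, D4}
V(D1) = 1  (w -2, c 12, <D> = A^-6)
D2 (bracket -A^-18 + A^-14 - A^-10 + 3A^-6 - A^-2 + A^2 - A^6; 10 crossings at w = -2): V = -x^-3 + x^-2 - x^-1 + 3 - x + x^2 - x^3
V(D3) = -x^-3 + x^-2 - x^-1 + 3 - x + x^2 - x^3  [12 crossings, <D> = -A^-12 + A^-8 - A^-4 + 3 - A^4 + A^8 - A^12, w = 0]
V(D4) = -x^-3 + x^-2 - x^-1 + 3 - x + x^2 - x^3  (w 0, c 10, <D> = -A^-12 + A^-8 - A^-4 + 3 - A^4 + A^8 - A^12)
why: V(x) takes 2 values over 4 diagrams, fixing the grouping
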